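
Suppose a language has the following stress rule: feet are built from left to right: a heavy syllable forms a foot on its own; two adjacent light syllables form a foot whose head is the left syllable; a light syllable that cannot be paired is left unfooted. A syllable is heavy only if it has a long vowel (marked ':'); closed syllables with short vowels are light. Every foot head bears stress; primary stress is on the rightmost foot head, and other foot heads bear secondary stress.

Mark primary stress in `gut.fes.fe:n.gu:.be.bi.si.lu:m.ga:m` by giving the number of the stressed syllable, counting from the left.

Weights: 1 gut L, 2 fes L, 3 fe:n H, 4 gu: H, 5 be L, 6 bi L, 7 si L, 8 lu:m H, 9 ga:m H.
Parse left to right (heavy = foot alone; LL = one foot; stranded L unfooted): (ˈgut.fes) (ˈfe:n) (ˈgu:) (ˈbe.bi) si (ˈlu:m) (ˈga:m).
Foot heads: 1, 3, 4, 5, 8, 9.
Primary stress on the rightmost head = syllable 9.
Primary stress: syllable 9 → gut.fes.fe:n.gu:.be.bi.si.lu:m.ˈga:m.

9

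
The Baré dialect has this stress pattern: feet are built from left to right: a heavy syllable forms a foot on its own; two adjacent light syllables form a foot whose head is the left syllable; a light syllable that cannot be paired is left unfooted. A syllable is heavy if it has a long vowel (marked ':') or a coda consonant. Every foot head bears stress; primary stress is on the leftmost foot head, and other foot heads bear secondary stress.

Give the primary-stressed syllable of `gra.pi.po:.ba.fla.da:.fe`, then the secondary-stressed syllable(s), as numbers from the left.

Weights: 1 gra L, 2 pi L, 3 po: H, 4 ba L, 5 fla L, 6 da: H, 7 fe L.
Parse left to right (heavy = foot alone; LL = one foot; stranded L unfooted): (ˈgra.pi) (ˈpo:) (ˈba.fla) (ˈda:) fe.
Foot heads: 1, 3, 4, 6.
Primary stress on the leftmost head = syllable 1.
Secondary stress on 3, 4, 6: ˈgra.pi.ˌpo:.ˌba.fla.ˌda:.fe.

primary 1, secondary 3, 4, 6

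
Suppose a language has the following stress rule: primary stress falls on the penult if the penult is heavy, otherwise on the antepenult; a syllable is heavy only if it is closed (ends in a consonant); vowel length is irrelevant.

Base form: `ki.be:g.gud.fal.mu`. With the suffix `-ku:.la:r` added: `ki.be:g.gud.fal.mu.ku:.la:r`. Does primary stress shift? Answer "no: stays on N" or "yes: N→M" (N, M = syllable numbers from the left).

Base `ki.be:g.gud.fal.mu` (5 syllables):
  Weights: 3 gud H, 4 fal H, 5 mu L.
  The penult (syllable 4, fal) is heavy, so it takes stress.
  → primary stress on syllable 4.
Suffixed `ki.be:g.gud.fal.mu.ku:.la:r` (7 syllables):
  Weights: 5 mu L, 6 ku: L, 7 la:r H.
  The penult (syllable 6, ku:) is light, so stress falls on the antepenult (syllable 5, mu).
  → primary stress on syllable 5.

yes: 4→5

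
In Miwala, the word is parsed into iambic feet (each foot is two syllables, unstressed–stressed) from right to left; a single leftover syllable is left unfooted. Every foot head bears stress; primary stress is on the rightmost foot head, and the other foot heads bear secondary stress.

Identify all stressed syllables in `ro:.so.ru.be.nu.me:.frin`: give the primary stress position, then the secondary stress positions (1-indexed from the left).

primary 7, secondary 3, 5

Parse right to left into iambic (σˈσ) feet: ro: (so.ˈru) (be.ˈnu) (me:.ˈfrin). Syllable 1 is left unfooted.
Foot heads (stressed positions): 3, 5, 7.
End Rule Rightmost: primary stress on the rightmost head = syllable 7.
Secondary stress on 3, 5: ro:.so.ˌru.be.ˌnu.me:.ˈfrin.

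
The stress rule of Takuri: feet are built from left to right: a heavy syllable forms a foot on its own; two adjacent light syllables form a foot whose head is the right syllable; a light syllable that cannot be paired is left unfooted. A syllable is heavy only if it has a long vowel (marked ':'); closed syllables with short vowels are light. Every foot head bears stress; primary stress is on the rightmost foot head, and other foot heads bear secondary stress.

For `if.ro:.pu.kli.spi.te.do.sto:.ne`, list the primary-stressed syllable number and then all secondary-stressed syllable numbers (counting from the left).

primary 8, secondary 2, 4, 6

Weights: 1 if L, 2 ro: H, 3 pu L, 4 kli L, 5 spi L, 6 te L, 7 do L, 8 sto: H, 9 ne L.
Parse left to right (heavy = foot alone; LL = one foot; stranded L unfooted): if (ˈro:) (pu.ˈkli) (spi.ˈte) do (ˈsto:) ne.
Foot heads: 2, 4, 6, 8.
Primary stress on the rightmost head = syllable 8.
Secondary stress on 2, 4, 6: if.ˌro:.pu.ˌkli.spi.ˌte.do.ˈsto:.ne.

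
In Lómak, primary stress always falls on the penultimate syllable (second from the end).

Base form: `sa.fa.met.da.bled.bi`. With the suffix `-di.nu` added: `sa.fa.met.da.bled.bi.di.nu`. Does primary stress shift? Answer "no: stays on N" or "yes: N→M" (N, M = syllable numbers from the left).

yes: 5→7

Base `sa.fa.met.da.bled.bi` (6 syllables):
  The word has 6 syllables; the penultimate syllable (second from the end) is syllable 5 (bled).
  → primary stress on syllable 5.
Suffixed `sa.fa.met.da.bled.bi.di.nu` (8 syllables):
  The word has 8 syllables; the penultimate syllable (second from the end) is syllable 7 (di).
  → primary stress on syllable 7.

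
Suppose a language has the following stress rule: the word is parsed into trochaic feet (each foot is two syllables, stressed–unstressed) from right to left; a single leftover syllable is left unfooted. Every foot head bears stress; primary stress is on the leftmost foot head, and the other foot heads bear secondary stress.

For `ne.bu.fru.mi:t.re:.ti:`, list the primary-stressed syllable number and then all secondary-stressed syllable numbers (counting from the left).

primary 1, secondary 3, 5

Parse right to left into trochaic (ˈσσ) feet: (ˈne.bu) (ˈfru.mi:t) (ˈre:.ti:).
Foot heads (stressed positions): 1, 3, 5.
End Rule Leftmost: primary stress on the leftmost head = syllable 1.
Secondary stress on 3, 5: ˈne.bu.ˌfru.mi:t.ˌre:.ti:.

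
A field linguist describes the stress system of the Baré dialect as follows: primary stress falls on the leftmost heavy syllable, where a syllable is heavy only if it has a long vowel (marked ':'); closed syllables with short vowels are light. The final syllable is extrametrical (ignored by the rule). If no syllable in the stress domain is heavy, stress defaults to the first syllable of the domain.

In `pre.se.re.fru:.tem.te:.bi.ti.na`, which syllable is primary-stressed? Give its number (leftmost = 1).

The final syllable (9, na) is extrametrical; the stress domain is syllables 1–8.
Weights: 1 pre L, 2 se L, 3 re L, 4 fru: H, 5 tem L, 6 te: H, 7 bi L, 8 ti L.
Heavy syllables in the domain: 4, 6. The leftmost is syllable 4 (fru:).
Primary stress: syllable 4 → pre.se.re.ˈfru:.tem.te:.bi.ti.na.

4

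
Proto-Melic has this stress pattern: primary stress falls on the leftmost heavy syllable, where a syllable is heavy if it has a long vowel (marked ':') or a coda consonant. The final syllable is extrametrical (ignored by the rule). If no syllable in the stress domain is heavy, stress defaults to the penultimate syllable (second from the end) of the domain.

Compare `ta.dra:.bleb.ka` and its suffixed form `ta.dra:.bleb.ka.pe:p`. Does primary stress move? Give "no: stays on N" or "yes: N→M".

Base `ta.dra:.bleb.ka` (4 syllables):
  The final syllable (4, ka) is extrametrical; the stress domain is syllables 1–3.
  Weights: 1 ta L, 2 dra: H, 3 bleb H.
  Heavy syllables in the domain: 2, 3. The leftmost is syllable 2 (dra:).
  → primary stress on syllable 2.
Suffixed `ta.dra:.bleb.ka.pe:p` (5 syllables):
  The final syllable (5, pe:p) is extrametrical; the stress domain is syllables 1–4.
  Weights: 1 ta L, 2 dra: H, 3 bleb H, 4 ka L.
  Heavy syllables in the domain: 2, 3. The leftmost is syllable 2 (dra:).
  → primary stress on syllable 2.

no: stays on 2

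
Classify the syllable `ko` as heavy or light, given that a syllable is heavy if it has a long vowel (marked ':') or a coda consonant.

`ko`: short vowel, open (no coda). Short vowel, open → light.

light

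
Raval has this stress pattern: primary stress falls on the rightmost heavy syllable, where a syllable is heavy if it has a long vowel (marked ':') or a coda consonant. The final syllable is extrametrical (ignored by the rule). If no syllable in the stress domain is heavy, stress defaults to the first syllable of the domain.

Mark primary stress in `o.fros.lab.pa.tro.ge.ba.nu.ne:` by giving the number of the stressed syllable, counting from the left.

3

The final syllable (9, ne:) is extrametrical; the stress domain is syllables 1–8.
Weights: 1 o L, 2 fros H, 3 lab H, 4 pa L, 5 tro L, 6 ge L, 7 ba L, 8 nu L.
Heavy syllables in the domain: 2, 3. The rightmost is syllable 3 (lab).
Primary stress: syllable 3 → o.fros.ˈlab.pa.tro.ge.ba.nu.ne:.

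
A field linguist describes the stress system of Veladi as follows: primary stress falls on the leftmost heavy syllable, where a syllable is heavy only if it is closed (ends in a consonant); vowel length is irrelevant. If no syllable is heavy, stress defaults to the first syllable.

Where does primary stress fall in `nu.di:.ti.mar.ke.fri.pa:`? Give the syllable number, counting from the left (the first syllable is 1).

Weights: 1 nu L, 2 di: L, 3 ti L, 4 mar H, 5 ke L, 6 fri L, 7 pa: L.
Heavy syllables in the domain: 4. The leftmost is syllable 4 (mar).
Primary stress: syllable 4 → nu.di:.ti.ˈmar.ke.fri.pa:.

4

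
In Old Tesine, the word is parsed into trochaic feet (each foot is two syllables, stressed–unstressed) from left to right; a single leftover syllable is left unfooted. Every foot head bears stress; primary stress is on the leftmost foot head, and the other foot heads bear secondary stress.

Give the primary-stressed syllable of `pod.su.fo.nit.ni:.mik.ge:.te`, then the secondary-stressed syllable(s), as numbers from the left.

primary 1, secondary 3, 5, 7

Parse left to right into trochaic (ˈσσ) feet: (ˈpod.su) (ˈfo.nit) (ˈni:.mik) (ˈge:.te).
Foot heads (stressed positions): 1, 3, 5, 7.
End Rule Leftmost: primary stress on the leftmost head = syllable 1.
Secondary stress on 3, 5, 7: ˈpod.su.ˌfo.nit.ˌni:.mik.ˌge:.te.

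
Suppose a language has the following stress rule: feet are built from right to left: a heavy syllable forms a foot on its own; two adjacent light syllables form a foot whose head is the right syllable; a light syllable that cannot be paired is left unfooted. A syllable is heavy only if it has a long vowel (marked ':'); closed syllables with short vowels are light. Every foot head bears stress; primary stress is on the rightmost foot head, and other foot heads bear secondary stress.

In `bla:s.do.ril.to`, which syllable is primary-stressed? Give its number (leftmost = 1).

Weights: 1 bla:s H, 2 do L, 3 ril L, 4 to L.
Parse right to left (heavy = foot alone; LL = one foot; stranded L unfooted): (ˈbla:s) do (ril.ˈto).
Foot heads: 1, 4.
Primary stress on the rightmost head = syllable 4.
Primary stress: syllable 4 → bla:s.do.ril.ˈto.

4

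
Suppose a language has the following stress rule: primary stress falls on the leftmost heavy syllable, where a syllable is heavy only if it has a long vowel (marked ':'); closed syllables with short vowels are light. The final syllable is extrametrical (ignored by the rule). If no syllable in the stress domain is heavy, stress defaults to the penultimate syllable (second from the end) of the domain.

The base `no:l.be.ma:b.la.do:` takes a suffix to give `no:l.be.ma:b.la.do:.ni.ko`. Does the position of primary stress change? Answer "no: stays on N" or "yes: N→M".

Base `no:l.be.ma:b.la.do:` (5 syllables):
  The final syllable (5, do:) is extrametrical; the stress domain is syllables 1–4.
  Weights: 1 no:l H, 2 be L, 3 ma:b H, 4 la L.
  Heavy syllables in the domain: 1, 3. The leftmost is syllable 1 (no:l).
  → primary stress on syllable 1.
Suffixed `no:l.be.ma:b.la.do:.ni.ko` (7 syllables):
  The final syllable (7, ko) is extrametrical; the stress domain is syllables 1–6.
  Weights: 1 no:l H, 2 be L, 3 ma:b H, 4 la L, 5 do: H, 6 ni L.
  Heavy syllables in the domain: 1, 3, 5. The leftmost is syllable 1 (no:l).
  → primary stress on syllable 1.

no: stays on 1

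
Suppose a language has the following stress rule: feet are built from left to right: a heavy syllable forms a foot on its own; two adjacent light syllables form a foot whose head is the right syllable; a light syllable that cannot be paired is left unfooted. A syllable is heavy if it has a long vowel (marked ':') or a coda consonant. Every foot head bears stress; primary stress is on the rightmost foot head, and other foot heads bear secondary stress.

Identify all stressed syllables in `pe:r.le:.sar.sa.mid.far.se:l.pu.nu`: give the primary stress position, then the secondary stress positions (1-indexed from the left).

Weights: 1 pe:r H, 2 le: H, 3 sar H, 4 sa L, 5 mid H, 6 far H, 7 se:l H, 8 pu L, 9 nu L.
Parse left to right (heavy = foot alone; LL = one foot; stranded L unfooted): (ˈpe:r) (ˈle:) (ˈsar) sa (ˈmid) (ˈfar) (ˈse:l) (pu.ˈnu).
Foot heads: 1, 2, 3, 5, 6, 7, 9.
Primary stress on the rightmost head = syllable 9.
Secondary stress on 1, 2, 3, 5, 6, 7: ˌpe:r.ˌle:.ˌsar.sa.ˌmid.ˌfar.ˌse:l.pu.ˈnu.

primary 9, secondary 1, 2, 3, 5, 6, 7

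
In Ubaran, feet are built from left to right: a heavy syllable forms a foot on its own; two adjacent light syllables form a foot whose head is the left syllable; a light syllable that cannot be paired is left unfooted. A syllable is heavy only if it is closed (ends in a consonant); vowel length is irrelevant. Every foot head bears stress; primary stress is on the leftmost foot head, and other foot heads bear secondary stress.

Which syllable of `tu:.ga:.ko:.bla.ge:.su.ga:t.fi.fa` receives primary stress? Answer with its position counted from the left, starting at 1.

Weights: 1 tu: L, 2 ga: L, 3 ko: L, 4 bla L, 5 ge: L, 6 su L, 7 ga:t H, 8 fi L, 9 fa L.
Parse left to right (heavy = foot alone; LL = one foot; stranded L unfooted): (ˈtu:.ga:) (ˈko:.bla) (ˈge:.su) (ˈga:t) (ˈfi.fa).
Foot heads: 1, 3, 5, 7, 8.
Primary stress on the leftmost head = syllable 1.
Primary stress: syllable 1 → ˈtu:.ga:.ko:.bla.ge:.su.ga:t.fi.fa.

1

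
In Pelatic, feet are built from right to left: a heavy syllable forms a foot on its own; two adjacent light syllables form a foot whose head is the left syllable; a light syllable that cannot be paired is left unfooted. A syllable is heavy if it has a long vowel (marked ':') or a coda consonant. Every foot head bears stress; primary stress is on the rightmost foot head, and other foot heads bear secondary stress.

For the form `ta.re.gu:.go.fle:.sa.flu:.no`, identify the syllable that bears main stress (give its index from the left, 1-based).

7

Weights: 1 ta L, 2 re L, 3 gu: H, 4 go L, 5 fle: H, 6 sa L, 7 flu: H, 8 no L.
Parse right to left (heavy = foot alone; LL = one foot; stranded L unfooted): (ˈta.re) (ˈgu:) go (ˈfle:) sa (ˈflu:) no.
Foot heads: 1, 3, 5, 7.
Primary stress on the rightmost head = syllable 7.
Primary stress: syllable 7 → ta.re.gu:.go.fle:.sa.ˈflu:.no.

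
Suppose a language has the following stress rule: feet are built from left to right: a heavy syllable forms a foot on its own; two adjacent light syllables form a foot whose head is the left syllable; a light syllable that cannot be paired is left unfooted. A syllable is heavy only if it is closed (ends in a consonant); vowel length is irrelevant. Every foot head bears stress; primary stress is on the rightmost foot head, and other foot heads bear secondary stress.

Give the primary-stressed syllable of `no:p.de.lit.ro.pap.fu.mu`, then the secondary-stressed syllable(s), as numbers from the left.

primary 6, secondary 1, 3, 5

Weights: 1 no:p H, 2 de L, 3 lit H, 4 ro L, 5 pap H, 6 fu L, 7 mu L.
Parse left to right (heavy = foot alone; LL = one foot; stranded L unfooted): (ˈno:p) de (ˈlit) ro (ˈpap) (ˈfu.mu).
Foot heads: 1, 3, 5, 6.
Primary stress on the rightmost head = syllable 6.
Secondary stress on 1, 3, 5: ˌno:p.de.ˌlit.ro.ˌpap.ˈfu.mu.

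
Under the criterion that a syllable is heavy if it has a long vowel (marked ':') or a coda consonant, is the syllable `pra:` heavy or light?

heavy

`pra:`: long vowel, open (no coda). Long vowel → heavy.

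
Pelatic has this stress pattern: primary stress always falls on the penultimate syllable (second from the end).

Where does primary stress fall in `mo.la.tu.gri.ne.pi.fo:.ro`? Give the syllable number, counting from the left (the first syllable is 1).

7

The word has 8 syllables; the penultimate syllable (second from the end) is syllable 7 (fo:).
Primary stress: syllable 7 → mo.la.tu.gri.ne.pi.ˈfo:.ro.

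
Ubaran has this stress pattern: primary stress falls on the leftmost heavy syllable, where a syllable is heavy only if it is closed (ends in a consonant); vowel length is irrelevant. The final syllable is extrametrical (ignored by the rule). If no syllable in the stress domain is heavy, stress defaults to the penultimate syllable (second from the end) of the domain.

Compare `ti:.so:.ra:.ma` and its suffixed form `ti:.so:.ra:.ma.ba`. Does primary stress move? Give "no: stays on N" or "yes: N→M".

yes: 2→3

Base `ti:.so:.ra:.ma` (4 syllables):
  The final syllable (4, ma) is extrametrical; the stress domain is syllables 1–3.
  Weights: 1 ti: L, 2 so: L, 3 ra: L.
  No heavy syllable in the domain; default to the penultimate syllable (second from the end) of the domain = syllable 2.
  → primary stress on syllable 2.
Suffixed `ti:.so:.ra:.ma.ba` (5 syllables):
  The final syllable (5, ba) is extrametrical; the stress domain is syllables 1–4.
  Weights: 1 ti: L, 2 so: L, 3 ra: L, 4 ma L.
  No heavy syllable in the domain; default to the penultimate syllable (second from the end) of the domain = syllable 3.
  → primary stress on syllable 3.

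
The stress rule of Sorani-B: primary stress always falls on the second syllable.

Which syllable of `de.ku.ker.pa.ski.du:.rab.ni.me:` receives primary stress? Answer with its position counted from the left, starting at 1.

2

The word has 9 syllables; the second syllable is syllable 2 (ku).
Primary stress: syllable 2 → de.ˈku.ker.pa.ski.du:.rab.ni.me:.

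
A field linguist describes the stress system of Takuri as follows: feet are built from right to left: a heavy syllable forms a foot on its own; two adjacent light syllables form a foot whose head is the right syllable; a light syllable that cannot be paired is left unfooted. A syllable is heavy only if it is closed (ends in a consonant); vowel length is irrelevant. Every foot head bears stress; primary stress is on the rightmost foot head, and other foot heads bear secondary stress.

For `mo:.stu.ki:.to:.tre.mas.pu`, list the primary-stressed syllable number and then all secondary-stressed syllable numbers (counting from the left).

Weights: 1 mo: L, 2 stu L, 3 ki: L, 4 to: L, 5 tre L, 6 mas H, 7 pu L.
Parse right to left (heavy = foot alone; LL = one foot; stranded L unfooted): mo: (stu.ˈki:) (to:.ˈtre) (ˈmas) pu.
Foot heads: 3, 5, 6.
Primary stress on the rightmost head = syllable 6.
Secondary stress on 3, 5: mo:.stu.ˌki:.to:.ˌtre.ˈmas.pu.

primary 6, secondary 3, 5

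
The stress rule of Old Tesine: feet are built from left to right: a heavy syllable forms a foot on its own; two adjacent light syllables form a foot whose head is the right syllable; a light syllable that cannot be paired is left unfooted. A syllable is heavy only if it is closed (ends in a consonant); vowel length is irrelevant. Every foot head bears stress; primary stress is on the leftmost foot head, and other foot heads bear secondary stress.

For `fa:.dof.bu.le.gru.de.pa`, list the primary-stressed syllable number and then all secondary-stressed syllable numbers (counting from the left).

primary 2, secondary 4, 6

Weights: 1 fa: L, 2 dof H, 3 bu L, 4 le L, 5 gru L, 6 de L, 7 pa L.
Parse left to right (heavy = foot alone; LL = one foot; stranded L unfooted): fa: (ˈdof) (bu.ˈle) (gru.ˈde) pa.
Foot heads: 2, 4, 6.
Primary stress on the leftmost head = syllable 2.
Secondary stress on 4, 6: fa:.ˈdof.bu.ˌle.gru.ˌde.pa.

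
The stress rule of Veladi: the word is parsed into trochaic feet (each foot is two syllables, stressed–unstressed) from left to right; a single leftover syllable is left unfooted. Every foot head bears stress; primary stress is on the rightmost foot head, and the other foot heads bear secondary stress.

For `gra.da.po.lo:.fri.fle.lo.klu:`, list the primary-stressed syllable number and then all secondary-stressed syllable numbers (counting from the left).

primary 7, secondary 1, 3, 5

Parse left to right into trochaic (ˈσσ) feet: (ˈgra.da) (ˈpo.lo:) (ˈfri.fle) (ˈlo.klu:).
Foot heads (stressed positions): 1, 3, 5, 7.
End Rule Rightmost: primary stress on the rightmost head = syllable 7.
Secondary stress on 1, 3, 5: ˌgra.da.ˌpo.lo:.ˌfri.fle.ˈlo.klu:.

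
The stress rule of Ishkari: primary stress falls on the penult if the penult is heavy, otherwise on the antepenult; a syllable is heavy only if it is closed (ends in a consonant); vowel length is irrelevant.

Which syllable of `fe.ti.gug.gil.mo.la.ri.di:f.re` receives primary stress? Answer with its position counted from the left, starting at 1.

8

Weights: 7 ri L, 8 di:f H, 9 re L.
The penult (syllable 8, di:f) is heavy, so it takes stress.
Primary stress: syllable 8 → fe.ti.gug.gil.mo.la.ri.ˈdi:f.re.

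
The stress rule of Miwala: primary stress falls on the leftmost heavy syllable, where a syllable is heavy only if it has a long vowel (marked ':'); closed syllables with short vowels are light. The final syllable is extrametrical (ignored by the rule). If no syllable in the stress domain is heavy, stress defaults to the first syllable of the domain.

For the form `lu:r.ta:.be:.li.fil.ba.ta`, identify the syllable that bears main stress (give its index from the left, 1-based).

The final syllable (7, ta) is extrametrical; the stress domain is syllables 1–6.
Weights: 1 lu:r H, 2 ta: H, 3 be: H, 4 li L, 5 fil L, 6 ba L.
Heavy syllables in the domain: 1, 2, 3. The leftmost is syllable 1 (lu:r).
Primary stress: syllable 1 → ˈlu:r.ta:.be:.li.fil.ba.ta.

1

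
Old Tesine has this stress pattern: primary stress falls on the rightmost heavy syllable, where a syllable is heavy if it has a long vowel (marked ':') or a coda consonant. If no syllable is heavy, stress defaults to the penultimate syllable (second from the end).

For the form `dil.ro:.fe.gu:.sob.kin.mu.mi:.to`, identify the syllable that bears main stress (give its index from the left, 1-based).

Weights: 1 dil H, 2 ro: H, 3 fe L, 4 gu: H, 5 sob H, 6 kin H, 7 mu L, 8 mi: H, 9 to L.
Heavy syllables in the domain: 1, 2, 4, 5, 6, 8. The rightmost is syllable 8 (mi:).
Primary stress: syllable 8 → dil.ro:.fe.gu:.sob.kin.mu.ˈmi:.to.

8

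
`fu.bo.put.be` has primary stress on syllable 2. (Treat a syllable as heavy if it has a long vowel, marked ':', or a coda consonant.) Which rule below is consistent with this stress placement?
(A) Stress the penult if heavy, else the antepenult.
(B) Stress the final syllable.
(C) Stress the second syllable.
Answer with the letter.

C

Rule A → syllable 3 (observed: 2).
Rule B → syllable 4 (observed: 2).
Rule C → syllable 2 ✓.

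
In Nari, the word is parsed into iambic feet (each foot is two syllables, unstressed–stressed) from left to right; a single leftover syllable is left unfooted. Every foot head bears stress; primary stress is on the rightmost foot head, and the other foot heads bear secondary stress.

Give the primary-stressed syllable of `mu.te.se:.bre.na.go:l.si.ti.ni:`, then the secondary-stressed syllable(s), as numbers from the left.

Parse left to right into iambic (σˈσ) feet: (mu.ˈte) (se:.ˈbre) (na.ˈgo:l) (si.ˈti) ni:. Syllable 9 is left unfooted.
Foot heads (stressed positions): 2, 4, 6, 8.
End Rule Rightmost: primary stress on the rightmost head = syllable 8.
Secondary stress on 2, 4, 6: mu.ˌte.se:.ˌbre.na.ˌgo:l.si.ˈti.ni:.

primary 8, secondary 2, 4, 6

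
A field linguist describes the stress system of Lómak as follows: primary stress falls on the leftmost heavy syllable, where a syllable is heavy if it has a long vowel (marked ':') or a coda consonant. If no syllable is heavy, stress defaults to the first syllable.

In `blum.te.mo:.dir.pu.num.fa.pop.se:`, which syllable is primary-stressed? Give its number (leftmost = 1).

Weights: 1 blum H, 2 te L, 3 mo: H, 4 dir H, 5 pu L, 6 num H, 7 fa L, 8 pop H, 9 se: H.
Heavy syllables in the domain: 1, 3, 4, 6, 8, 9. The leftmost is syllable 1 (blum).
Primary stress: syllable 1 → ˈblum.te.mo:.dir.pu.num.fa.pop.se:.

1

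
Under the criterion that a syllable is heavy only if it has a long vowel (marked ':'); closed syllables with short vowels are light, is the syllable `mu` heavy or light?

light

`mu`: short vowel, open (no coda). Short vowel → light.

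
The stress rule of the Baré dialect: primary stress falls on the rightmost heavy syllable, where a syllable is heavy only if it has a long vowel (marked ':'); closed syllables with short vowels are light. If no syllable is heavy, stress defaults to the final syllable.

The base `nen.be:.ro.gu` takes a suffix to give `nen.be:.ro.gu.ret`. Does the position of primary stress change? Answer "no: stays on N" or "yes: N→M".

no: stays on 2

Base `nen.be:.ro.gu` (4 syllables):
  Weights: 1 nen L, 2 be: H, 3 ro L, 4 gu L.
  Heavy syllables in the domain: 2. The rightmost is syllable 2 (be:).
  → primary stress on syllable 2.
Suffixed `nen.be:.ro.gu.ret` (5 syllables):
  Weights: 1 nen L, 2 be: H, 3 ro L, 4 gu L, 5 ret L.
  Heavy syllables in the domain: 2. The rightmost is syllable 2 (be:).
  → primary stress on syllable 2.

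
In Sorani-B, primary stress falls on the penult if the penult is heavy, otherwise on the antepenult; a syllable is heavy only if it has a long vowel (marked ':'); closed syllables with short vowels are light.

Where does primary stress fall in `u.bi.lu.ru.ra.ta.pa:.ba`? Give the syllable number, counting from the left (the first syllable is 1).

7

Weights: 6 ta L, 7 pa: H, 8 ba L.
The penult (syllable 7, pa:) is heavy, so it takes stress.
Primary stress: syllable 7 → u.bi.lu.ru.ra.ta.ˈpa:.ba.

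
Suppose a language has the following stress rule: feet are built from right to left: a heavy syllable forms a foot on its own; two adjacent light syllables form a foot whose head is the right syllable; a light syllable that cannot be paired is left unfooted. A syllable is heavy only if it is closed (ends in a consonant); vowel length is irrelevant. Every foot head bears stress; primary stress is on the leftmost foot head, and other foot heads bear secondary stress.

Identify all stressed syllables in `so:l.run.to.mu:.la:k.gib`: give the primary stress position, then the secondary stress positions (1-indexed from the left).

Weights: 1 so:l H, 2 run H, 3 to L, 4 mu: L, 5 la:k H, 6 gib H.
Parse right to left (heavy = foot alone; LL = one foot; stranded L unfooted): (ˈso:l) (ˈrun) (to.ˈmu:) (ˈla:k) (ˈgib).
Foot heads: 1, 2, 4, 5, 6.
Primary stress on the leftmost head = syllable 1.
Secondary stress on 2, 4, 5, 6: ˈso:l.ˌrun.to.ˌmu:.ˌla:k.ˌgib.

primary 1, secondary 2, 4, 5, 6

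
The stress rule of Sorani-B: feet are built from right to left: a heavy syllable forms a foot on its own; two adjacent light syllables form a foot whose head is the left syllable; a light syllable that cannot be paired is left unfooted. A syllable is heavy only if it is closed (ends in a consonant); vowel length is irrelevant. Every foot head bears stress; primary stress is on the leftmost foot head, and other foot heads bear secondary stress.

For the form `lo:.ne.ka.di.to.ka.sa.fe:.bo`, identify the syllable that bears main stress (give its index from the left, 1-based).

Weights: 1 lo: L, 2 ne L, 3 ka L, 4 di L, 5 to L, 6 ka L, 7 sa L, 8 fe: L, 9 bo L.
Parse right to left (heavy = foot alone; LL = one foot; stranded L unfooted): lo: (ˈne.ka) (ˈdi.to) (ˈka.sa) (ˈfe:.bo).
Foot heads: 2, 4, 6, 8.
Primary stress on the leftmost head = syllable 2.
Primary stress: syllable 2 → lo:.ˈne.ka.di.to.ka.sa.fe:.bo.

2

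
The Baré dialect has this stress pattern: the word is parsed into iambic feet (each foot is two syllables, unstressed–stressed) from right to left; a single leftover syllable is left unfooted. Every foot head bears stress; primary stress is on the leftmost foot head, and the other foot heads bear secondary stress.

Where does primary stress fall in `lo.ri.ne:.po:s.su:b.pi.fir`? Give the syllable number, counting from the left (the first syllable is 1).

3

Parse right to left into iambic (σˈσ) feet: lo (ri.ˈne:) (po:s.ˈsu:b) (pi.ˈfir). Syllable 1 is left unfooted.
Foot heads (stressed positions): 3, 5, 7.
End Rule Leftmost: primary stress on the leftmost head = syllable 3.
Primary stress: syllable 3 → lo.ri.ˈne:.po:s.su:b.pi.fir.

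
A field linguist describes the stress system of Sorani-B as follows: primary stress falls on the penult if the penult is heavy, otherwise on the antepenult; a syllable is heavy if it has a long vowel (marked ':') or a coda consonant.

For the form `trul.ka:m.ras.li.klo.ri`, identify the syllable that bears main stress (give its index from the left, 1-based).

Weights: 4 li L, 5 klo L, 6 ri L.
The penult (syllable 5, klo) is light, so stress falls on the antepenult (syllable 4, li).
Primary stress: syllable 4 → trul.ka:m.ras.ˈli.klo.ri.

4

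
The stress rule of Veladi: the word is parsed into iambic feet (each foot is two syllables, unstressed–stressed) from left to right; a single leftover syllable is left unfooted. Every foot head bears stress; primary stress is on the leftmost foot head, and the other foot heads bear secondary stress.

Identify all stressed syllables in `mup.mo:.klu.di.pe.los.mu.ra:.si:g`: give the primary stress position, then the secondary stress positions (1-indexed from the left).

primary 2, secondary 4, 6, 8

Parse left to right into iambic (σˈσ) feet: (mup.ˈmo:) (klu.ˈdi) (pe.ˈlos) (mu.ˈra:) si:g. Syllable 9 is left unfooted.
Foot heads (stressed positions): 2, 4, 6, 8.
End Rule Leftmost: primary stress on the leftmost head = syllable 2.
Secondary stress on 4, 6, 8: mup.ˈmo:.klu.ˌdi.pe.ˌlos.mu.ˌra:.si:g.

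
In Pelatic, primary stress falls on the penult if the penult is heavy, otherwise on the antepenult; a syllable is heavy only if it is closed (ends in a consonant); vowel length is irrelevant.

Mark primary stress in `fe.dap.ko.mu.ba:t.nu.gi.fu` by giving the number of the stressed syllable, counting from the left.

Weights: 6 nu L, 7 gi L, 8 fu L.
The penult (syllable 7, gi) is light, so stress falls on the antepenult (syllable 6, nu).
Primary stress: syllable 6 → fe.dap.ko.mu.ba:t.ˈnu.gi.fu.

6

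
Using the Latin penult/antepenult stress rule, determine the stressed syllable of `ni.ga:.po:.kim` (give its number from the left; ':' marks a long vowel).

Classical Latin: stress the penult if heavy (long vowel or closed), else the antepenult.
Weights: 2 ga: H, 3 po: H, 4 kim H.
The penult (syllable 3, po:) is heavy, so it takes stress.
Stress on syllable 3: ni.ga:.ˈpo:.kim.

3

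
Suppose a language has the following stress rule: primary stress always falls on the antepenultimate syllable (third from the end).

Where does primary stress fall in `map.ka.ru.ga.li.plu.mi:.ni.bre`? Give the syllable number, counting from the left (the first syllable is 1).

The word has 9 syllables; the antepenultimate syllable (third from the end) is syllable 7 (mi:).
Primary stress: syllable 7 → map.ka.ru.ga.li.plu.ˈmi:.ni.bre.

7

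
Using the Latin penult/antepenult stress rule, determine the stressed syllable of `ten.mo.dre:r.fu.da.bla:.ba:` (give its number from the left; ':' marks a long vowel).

6

Classical Latin: stress the penult if heavy (long vowel or closed), else the antepenult.
Weights: 5 da L, 6 bla: H, 7 ba: H.
The penult (syllable 6, bla:) is heavy, so it takes stress.
Stress on syllable 6: ten.mo.dre:r.fu.da.ˈbla:.ba:.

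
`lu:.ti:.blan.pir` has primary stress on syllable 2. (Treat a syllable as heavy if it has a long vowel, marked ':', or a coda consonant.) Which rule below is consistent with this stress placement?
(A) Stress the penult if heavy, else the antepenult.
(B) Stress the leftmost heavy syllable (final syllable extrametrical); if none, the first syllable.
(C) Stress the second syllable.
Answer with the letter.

C

Rule A → syllable 3 (observed: 2).
Rule B → syllable 1 (observed: 2).
Rule C → syllable 2 ✓.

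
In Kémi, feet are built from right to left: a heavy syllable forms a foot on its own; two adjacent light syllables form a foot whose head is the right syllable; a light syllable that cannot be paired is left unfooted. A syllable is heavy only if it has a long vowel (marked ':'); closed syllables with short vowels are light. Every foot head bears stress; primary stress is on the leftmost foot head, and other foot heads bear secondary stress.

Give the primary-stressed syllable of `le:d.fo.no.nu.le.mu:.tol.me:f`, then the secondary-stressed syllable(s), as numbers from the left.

primary 1, secondary 3, 5, 6, 8

Weights: 1 le:d H, 2 fo L, 3 no L, 4 nu L, 5 le L, 6 mu: H, 7 tol L, 8 me:f H.
Parse right to left (heavy = foot alone; LL = one foot; stranded L unfooted): (ˈle:d) (fo.ˈno) (nu.ˈle) (ˈmu:) tol (ˈme:f).
Foot heads: 1, 3, 5, 6, 8.
Primary stress on the leftmost head = syllable 1.
Secondary stress on 3, 5, 6, 8: ˈle:d.fo.ˌno.nu.ˌle.ˌmu:.tol.ˌme:f.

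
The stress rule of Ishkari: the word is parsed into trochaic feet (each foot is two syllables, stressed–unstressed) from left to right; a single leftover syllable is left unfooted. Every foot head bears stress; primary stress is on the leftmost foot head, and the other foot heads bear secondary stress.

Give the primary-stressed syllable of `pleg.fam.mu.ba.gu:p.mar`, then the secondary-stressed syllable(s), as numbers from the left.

primary 1, secondary 3, 5

Parse left to right into trochaic (ˈσσ) feet: (ˈpleg.fam) (ˈmu.ba) (ˈgu:p.mar).
Foot heads (stressed positions): 1, 3, 5.
End Rule Leftmost: primary stress on the leftmost head = syllable 1.
Secondary stress on 3, 5: ˈpleg.fam.ˌmu.ba.ˌgu:p.mar.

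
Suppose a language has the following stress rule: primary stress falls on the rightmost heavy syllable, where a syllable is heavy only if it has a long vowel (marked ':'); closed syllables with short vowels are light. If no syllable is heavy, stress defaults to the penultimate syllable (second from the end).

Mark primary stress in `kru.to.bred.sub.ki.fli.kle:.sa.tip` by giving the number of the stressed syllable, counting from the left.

Weights: 1 kru L, 2 to L, 3 bred L, 4 sub L, 5 ki L, 6 fli L, 7 kle: H, 8 sa L, 9 tip L.
Heavy syllables in the domain: 7. The rightmost is syllable 7 (kle:).
Primary stress: syllable 7 → kru.to.bred.sub.ki.fli.ˈkle:.sa.tip.

7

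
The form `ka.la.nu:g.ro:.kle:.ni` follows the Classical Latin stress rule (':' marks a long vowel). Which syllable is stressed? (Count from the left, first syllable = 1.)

5

Classical Latin: stress the penult if heavy (long vowel or closed), else the antepenult.
Weights: 4 ro: H, 5 kle: H, 6 ni L.
The penult (syllable 5, kle:) is heavy, so it takes stress.
Stress on syllable 5: ka.la.nu:g.ro:.ˈkle:.ni.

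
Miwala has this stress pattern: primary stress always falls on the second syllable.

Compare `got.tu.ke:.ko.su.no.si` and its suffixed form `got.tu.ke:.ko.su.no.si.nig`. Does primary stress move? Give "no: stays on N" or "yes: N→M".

Base `got.tu.ke:.ko.su.no.si` (7 syllables):
  The word has 7 syllables; the second syllable is syllable 2 (tu).
  → primary stress on syllable 2.
Suffixed `got.tu.ke:.ko.su.no.si.nig` (8 syllables):
  The word has 8 syllables; the second syllable is syllable 2 (tu).
  → primary stress on syllable 2.

no: stays on 2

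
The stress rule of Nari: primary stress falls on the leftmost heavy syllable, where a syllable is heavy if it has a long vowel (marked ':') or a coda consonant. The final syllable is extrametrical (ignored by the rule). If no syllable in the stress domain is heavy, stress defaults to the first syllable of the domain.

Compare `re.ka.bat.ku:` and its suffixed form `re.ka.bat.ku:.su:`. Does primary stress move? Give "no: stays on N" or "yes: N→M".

Base `re.ka.bat.ku:` (4 syllables):
  The final syllable (4, ku:) is extrametrical; the stress domain is syllables 1–3.
  Weights: 1 re L, 2 ka L, 3 bat H.
  Heavy syllables in the domain: 3. The leftmost is syllable 3 (bat).
  → primary stress on syllable 3.
Suffixed `re.ka.bat.ku:.su:` (5 syllables):
  The final syllable (5, su:) is extrametrical; the stress domain is syllables 1–4.
  Weights: 1 re L, 2 ka L, 3 bat H, 4 ku: H.
  Heavy syllables in the domain: 3, 4. The leftmost is syllable 3 (bat).
  → primary stress on syllable 3.

no: stays on 3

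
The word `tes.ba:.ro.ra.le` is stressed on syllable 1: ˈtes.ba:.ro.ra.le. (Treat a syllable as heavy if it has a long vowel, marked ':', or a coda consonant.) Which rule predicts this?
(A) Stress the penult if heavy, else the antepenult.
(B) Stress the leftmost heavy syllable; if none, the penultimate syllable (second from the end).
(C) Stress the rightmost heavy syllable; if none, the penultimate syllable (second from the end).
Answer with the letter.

B

Rule A → syllable 3 (observed: 1).
Rule B → syllable 1 ✓.
Rule C → syllable 2 (observed: 1).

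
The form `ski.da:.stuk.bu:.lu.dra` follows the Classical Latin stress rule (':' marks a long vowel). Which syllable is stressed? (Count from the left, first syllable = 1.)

Classical Latin: stress the penult if heavy (long vowel or closed), else the antepenult.
Weights: 4 bu: H, 5 lu L, 6 dra L.
The penult (syllable 5, lu) is light, so stress falls on the antepenult (syllable 4, bu:).
Stress on syllable 4: ski.da:.stuk.ˈbu:.lu.dra.

4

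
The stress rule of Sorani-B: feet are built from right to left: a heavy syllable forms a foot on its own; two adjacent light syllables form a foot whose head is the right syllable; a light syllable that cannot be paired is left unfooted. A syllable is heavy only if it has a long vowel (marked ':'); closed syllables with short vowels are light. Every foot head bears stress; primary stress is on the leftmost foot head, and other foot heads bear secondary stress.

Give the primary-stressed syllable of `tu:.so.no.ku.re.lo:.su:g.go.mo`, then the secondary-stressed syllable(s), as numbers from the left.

primary 1, secondary 3, 5, 6, 7, 9

Weights: 1 tu: H, 2 so L, 3 no L, 4 ku L, 5 re L, 6 lo: H, 7 su:g H, 8 go L, 9 mo L.
Parse right to left (heavy = foot alone; LL = one foot; stranded L unfooted): (ˈtu:) (so.ˈno) (ku.ˈre) (ˈlo:) (ˈsu:g) (go.ˈmo).
Foot heads: 1, 3, 5, 6, 7, 9.
Primary stress on the leftmost head = syllable 1.
Secondary stress on 3, 5, 6, 7, 9: ˈtu:.so.ˌno.ku.ˌre.ˌlo:.ˌsu:g.go.ˌmo.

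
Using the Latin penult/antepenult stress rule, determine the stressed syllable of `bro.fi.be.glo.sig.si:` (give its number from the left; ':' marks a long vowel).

Classical Latin: stress the penult if heavy (long vowel or closed), else the antepenult.
Weights: 4 glo L, 5 sig H, 6 si: H.
The penult (syllable 5, sig) is heavy, so it takes stress.
Stress on syllable 5: bro.fi.be.glo.ˈsig.si:.

5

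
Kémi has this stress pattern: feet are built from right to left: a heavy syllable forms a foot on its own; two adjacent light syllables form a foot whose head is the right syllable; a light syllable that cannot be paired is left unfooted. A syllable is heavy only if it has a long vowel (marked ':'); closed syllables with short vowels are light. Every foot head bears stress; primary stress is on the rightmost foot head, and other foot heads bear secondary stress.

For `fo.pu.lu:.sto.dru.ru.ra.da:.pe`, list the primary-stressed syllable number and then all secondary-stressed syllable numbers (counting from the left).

Weights: 1 fo L, 2 pu L, 3 lu: H, 4 sto L, 5 dru L, 6 ru L, 7 ra L, 8 da: H, 9 pe L.
Parse right to left (heavy = foot alone; LL = one foot; stranded L unfooted): (fo.ˈpu) (ˈlu:) (sto.ˈdru) (ru.ˈra) (ˈda:) pe.
Foot heads: 2, 3, 5, 7, 8.
Primary stress on the rightmost head = syllable 8.
Secondary stress on 2, 3, 5, 7: fo.ˌpu.ˌlu:.sto.ˌdru.ru.ˌra.ˈda:.pe.

primary 8, secondary 2, 3, 5, 7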